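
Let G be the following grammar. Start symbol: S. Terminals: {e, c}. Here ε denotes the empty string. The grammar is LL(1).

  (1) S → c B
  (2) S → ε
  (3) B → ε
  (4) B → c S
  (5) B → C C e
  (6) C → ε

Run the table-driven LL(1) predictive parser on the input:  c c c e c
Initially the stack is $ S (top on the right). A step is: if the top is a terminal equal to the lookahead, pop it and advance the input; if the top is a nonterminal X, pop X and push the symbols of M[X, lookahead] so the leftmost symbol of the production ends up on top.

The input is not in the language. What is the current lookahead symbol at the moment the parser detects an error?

step 1: stack=$ S  input=c c c e c $  — expand S → c B
step 2: stack=$ B c  input=c c c e c $  — match c
step 3: stack=$ B  input=c c e c $  — expand B → c S
step 4: stack=$ S c  input=c c e c $  — match c
step 5: stack=$ S  input=c e c $  — expand S → c B
step 6: stack=$ B c  input=c e c $  — match c
step 7: stack=$ B  input=e c $  — expand B → C C e
step 8: stack=$ e C C  input=e c $  — expand C → ε
step 9: stack=$ e C  input=e c $  — expand C → ε
step 10: stack=$ e  input=e c $  — match e
step 11: stack=$  input=c $  — error: stack empty but input remains

c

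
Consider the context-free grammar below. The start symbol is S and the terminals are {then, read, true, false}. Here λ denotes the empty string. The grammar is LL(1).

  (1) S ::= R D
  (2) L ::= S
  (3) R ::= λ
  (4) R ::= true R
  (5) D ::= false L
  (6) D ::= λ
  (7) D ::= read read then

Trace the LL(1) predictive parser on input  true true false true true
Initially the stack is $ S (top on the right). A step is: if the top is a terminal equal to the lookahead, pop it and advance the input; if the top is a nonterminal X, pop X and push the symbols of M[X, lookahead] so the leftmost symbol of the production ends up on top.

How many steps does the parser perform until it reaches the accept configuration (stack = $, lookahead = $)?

      Stack       Input                        Action
   1  $ S         true true false true true $  expand S ::= R D
   2  $ D R       true true false true true $  expand R ::= true R
   3  $ D R true  true true false true true $  match true
   4  $ D R       true false true true $       expand R ::= true R
   5  $ D R true  true false true true $       match true
   6  $ D R       false true true $            expand R ::= λ
   7  $ D         false true true $            expand D ::= false L
   8  $ L false   false true true $            match false
   9  $ L         true true $                  expand L ::= S
  10  $ S         true true $                  expand S ::= R D
  11  $ D R       true true $                  expand R ::= true R
  12  $ D R true  true true $                  match true
  13  $ D R       true $                       expand R ::= true R
  14  $ D R true  true $                       match true
  15  $ D R       $                            expand R ::= λ
  16  $ D         $                            expand D ::= λ
Accept reached after 16 steps.

16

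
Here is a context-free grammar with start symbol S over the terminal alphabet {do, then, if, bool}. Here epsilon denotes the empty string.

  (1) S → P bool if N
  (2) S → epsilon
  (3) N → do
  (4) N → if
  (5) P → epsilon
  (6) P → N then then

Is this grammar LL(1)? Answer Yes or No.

Yes

FIRST(S) = {epsilon, bool, do, if}
FIRST(N) = {do, if}
FIRST(P) = {epsilon, do, if}
FOLLOW(S) = {$}
FOLLOW(N) = {$, then}
FOLLOW(P) = {bool}
Each cell of M receives at most one production.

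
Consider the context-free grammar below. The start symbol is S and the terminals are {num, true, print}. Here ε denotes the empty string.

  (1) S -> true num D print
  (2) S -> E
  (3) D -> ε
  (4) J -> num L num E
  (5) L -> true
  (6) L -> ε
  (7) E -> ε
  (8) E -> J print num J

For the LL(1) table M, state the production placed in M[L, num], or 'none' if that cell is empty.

FIRST(D) = {ε}
FIRST(J) = {num}
FIRST(L) = {ε, true}
FIRST(E) = {ε, num}  (via J print num J)
FIRST(S) = {ε, num, true}  (via E)
FOLLOW(S) includes $ since S is the start symbol.
FOLLOW(L): in J->num L num E, L is followed by num E with FIRST {num}. Thus FOLLOW(L) = {num}.
For L -> true: FIRST(true) = {true}, so it goes in M[L, t] for t ∈ {true}.
For L -> ε: FIRST(ε) = {ε}, so it goes in M[L, t] for t ∈ {}; since ε ∈ FIRST, also for every t ∈ FOLLOW(L) = {num}.

L -> ε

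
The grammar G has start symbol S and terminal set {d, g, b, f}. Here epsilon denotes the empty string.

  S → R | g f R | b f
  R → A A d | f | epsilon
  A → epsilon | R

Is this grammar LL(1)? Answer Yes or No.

FIRST(S) = {epsilon, b, d, f, g}
FIRST(R) = {epsilon, d, f}
FIRST(A) = {epsilon, d, f}
FOLLOW(S) = {$}
FOLLOW(R) = {$, d, f}
FOLLOW(A) = {d, f}
Cell M[A, d] receives both A → epsilon and A → R — the grammar is not LL(1).

No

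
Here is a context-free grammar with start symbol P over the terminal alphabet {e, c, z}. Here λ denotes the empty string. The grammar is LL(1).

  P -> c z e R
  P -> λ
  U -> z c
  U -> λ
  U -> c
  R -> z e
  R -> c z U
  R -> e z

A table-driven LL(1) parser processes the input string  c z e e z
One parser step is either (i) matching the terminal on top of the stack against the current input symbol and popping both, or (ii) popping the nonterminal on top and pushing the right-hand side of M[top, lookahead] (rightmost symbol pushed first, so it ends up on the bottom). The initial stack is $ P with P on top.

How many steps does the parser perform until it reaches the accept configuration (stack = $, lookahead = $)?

     Stack      Input        Action
  1  $ P        c z e e z $  expand P -> c z e R
  2  $ R e z c  c z e e z $  match c
  3  $ R e z    z e e z $    match z
  4  $ R e      e e z $      match e
  5  $ R        e z $        expand R -> e z
  6  $ z e      e z $        match e
  7  $ z        z $          match z
Accept reached after 7 steps.

7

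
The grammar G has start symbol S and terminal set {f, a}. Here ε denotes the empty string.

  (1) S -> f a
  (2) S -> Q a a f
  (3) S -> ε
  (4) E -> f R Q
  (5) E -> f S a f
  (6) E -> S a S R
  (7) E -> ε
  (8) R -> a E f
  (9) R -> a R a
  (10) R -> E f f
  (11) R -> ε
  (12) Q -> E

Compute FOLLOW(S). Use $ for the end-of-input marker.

{$, a, f}

FIRST(S): from S->f a we get {f}; from S->Q a a f we get {a, f}; from S->ε we get {ε}. So FIRST(S) = {ε, a, f}.
FIRST(E): from E->f R Q we get {f}; from E->f S a f we get {f}; from E->S a S R we get {a, f}; from E->ε we get {ε}. So FIRST(E) = {ε, a, f}.
FIRST(R): from R->a E f we get {a}; from R->a R a we get {a}; from R->E f f we get {a, f}; from R->ε we get {ε}. So FIRST(R) = {ε, a, f}.
FIRST(Q): from Q->E we get {ε, a, f}. So FIRST(Q) = {ε, a, f}.
FOLLOW(S) includes $ since S is the start symbol.
FOLLOW(S): in E->f S a f, S is followed by a f with FIRST {a}; in E->S a S R (occurrence 1), S is followed by a S R with FIRST {a}; in E->S a S R (occurrence 2), S is followed by R with FIRST {ε, a, f}; in E->S a S R (occurrence 2), the suffix after S is nullable, so FOLLOW(S) ⊇ FOLLOW(E) = {a, f}. Thus FOLLOW(S) = {$, a, f}.
FOLLOW(E): in R->a E f, E is followed by f with FIRST {f}; in R->E f f, E is followed by f f with FIRST {f}; in Q->E, the suffix after E is empty, so FOLLOW(E) ⊇ FOLLOW(Q) = {a, f}. Thus FOLLOW(E) = {a, f}.
FOLLOW(R): in E->f R Q, R is followed by Q with FIRST {ε, a, f}; in E->f R Q, the suffix after R is nullable, so FOLLOW(R) ⊇ FOLLOW(E) = {a, f}; in E->S a S R, the suffix after R is empty, so FOLLOW(R) ⊇ FOLLOW(E) = {a, f}; in R->a R a, R is followed by a with FIRST {a}. Thus FOLLOW(R) = {a, f}.
FOLLOW(Q): in S->Q a a f, Q is followed by a a f with FIRST {a}; in E->f R Q, the suffix after Q is empty, so FOLLOW(Q) ⊇ FOLLOW(E) = {a, f}. Thus FOLLOW(Q) = {a, f}.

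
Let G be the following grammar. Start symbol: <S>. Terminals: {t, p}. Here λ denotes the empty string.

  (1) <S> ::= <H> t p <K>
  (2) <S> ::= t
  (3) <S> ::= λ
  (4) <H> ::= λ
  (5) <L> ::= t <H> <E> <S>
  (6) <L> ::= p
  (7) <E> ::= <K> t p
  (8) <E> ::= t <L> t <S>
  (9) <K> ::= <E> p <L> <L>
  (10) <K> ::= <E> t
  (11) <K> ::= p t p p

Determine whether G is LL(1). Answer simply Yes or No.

FIRST(<S>) = {λ, t}
FIRST(<H>) = {λ}
FIRST(<L>) = {p, t}
FIRST(<E>) = {p, t}
FIRST(<K>) = {p, t}
FOLLOW(<S>) = {$, p, t}
FOLLOW(<H>) = {p, t}
FOLLOW(<L>) = {$, p, t}
FOLLOW(<E>) = {$, p, t}
FOLLOW(<K>) = {$, p, t}
Cell M[<E>, t] receives both <E> ::= <K> t p and <E> ::= t <L> t <S> — the grammar is not LL(1).

No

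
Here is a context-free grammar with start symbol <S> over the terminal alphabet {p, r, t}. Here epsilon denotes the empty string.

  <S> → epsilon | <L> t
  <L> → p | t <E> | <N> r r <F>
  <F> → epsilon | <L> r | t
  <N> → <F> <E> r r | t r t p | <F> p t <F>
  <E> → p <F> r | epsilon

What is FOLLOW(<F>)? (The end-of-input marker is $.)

FIRST(<E>): from <E>→p <F> r we get {p}; from <E>→epsilon we get {epsilon}. So FIRST(<E>) = {epsilon, p}.
FIRST(<S>): from <S>→epsilon we get {epsilon}; from <S>→<L> t we get {p, r, t}. So FIRST(<S>) = {epsilon, p, r, t}.
FIRST(<L>): from <L>→p we get {p}; from <L>→t <E> we get {t}; from <L>→<N> r r <F> we get {p, r, t}. So FIRST(<L>) = {p, r, t}.
FIRST(<F>): from <F>→epsilon we get {epsilon}; from <F>→<L> r we get {p, r, t}; from <F>→t we get {t}. So FIRST(<F>) = {epsilon, p, r, t}.
FIRST(<N>): from <N>→<F> <E> r r we get {p, r, t}; from <N>→t r t p we get {t}; from <N>→<F> p t <F> we get {p, r, t}. So FIRST(<N>) = {p, r, t}.
FOLLOW(<S>) includes $ since <S> is the start symbol.
FOLLOW(<S>): <S> appears on no right-hand side. Thus FOLLOW(<S>) = {$}.
FOLLOW(<L>): in <S>→<L> t, <L> is followed by t with FIRST {t}; in <F>→<L> r, <L> is followed by r with FIRST {r}. Thus FOLLOW(<L>) = {r, t}.
FOLLOW(<N>): in <L>→<N> r r <F>, <N> is followed by r r <F> with FIRST {r}. Thus FOLLOW(<N>) = {r}.
FOLLOW(<F>): in <L>→<N> r r <F>, the suffix after <F> is empty, so FOLLOW(<F>) ⊇ FOLLOW(<L>) = {r, t}; in <N>→<F> <E> r r, <F> is followed by <E> r r with FIRST {p, r}; in <N>→<F> p t <F> (occurrence 1), <F> is followed by p t <F> with FIRST {p}; in <N>→<F> p t <F> (occurrence 2), the suffix after <F> is empty, so FOLLOW(<F>) ⊇ FOLLOW(<N>) = {r}; in <E>→p <F> r, <F> is followed by r with FIRST {r}. Thus FOLLOW(<F>) = {p, r, t}.
FOLLOW(<E>): in <L>→t <E>, the suffix after <E> is empty, so FOLLOW(<E>) ⊇ FOLLOW(<L>) = {r, t}; in <N>→<F> <E> r r, <E> is followed by r r with FIRST {r}. Thus FOLLOW(<E>) = {r, t}.

{p, r, t}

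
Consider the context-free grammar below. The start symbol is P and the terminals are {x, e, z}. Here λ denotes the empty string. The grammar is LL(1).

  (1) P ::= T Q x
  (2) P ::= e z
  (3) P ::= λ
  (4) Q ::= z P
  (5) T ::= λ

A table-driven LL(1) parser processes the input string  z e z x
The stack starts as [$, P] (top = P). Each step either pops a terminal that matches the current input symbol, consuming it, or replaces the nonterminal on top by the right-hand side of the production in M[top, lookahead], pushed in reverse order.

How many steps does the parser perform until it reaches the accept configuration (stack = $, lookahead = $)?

8

step 1: stack=$ P  input=z e z x $  — expand P ::= T Q x
step 2: stack=$ x Q T  input=z e z x $  — expand T ::= λ
step 3: stack=$ x Q  input=z e z x $  — expand Q ::= z P
step 4: stack=$ x P z  input=z e z x $  — match z
step 5: stack=$ x P  input=e z x $  — expand P ::= e z
step 6: stack=$ x z e  input=e z x $  — match e
step 7: stack=$ x z  input=z x $  — match z
step 8: stack=$ x  input=x $  — match x
Accept reached after 8 steps.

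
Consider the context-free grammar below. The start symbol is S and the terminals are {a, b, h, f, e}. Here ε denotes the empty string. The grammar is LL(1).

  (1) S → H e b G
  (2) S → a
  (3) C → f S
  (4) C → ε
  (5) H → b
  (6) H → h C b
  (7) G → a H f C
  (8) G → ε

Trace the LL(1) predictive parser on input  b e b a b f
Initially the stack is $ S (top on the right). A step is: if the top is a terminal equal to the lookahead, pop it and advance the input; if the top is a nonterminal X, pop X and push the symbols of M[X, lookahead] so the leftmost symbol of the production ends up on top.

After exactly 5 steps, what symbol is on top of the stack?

     Stack      Input          Action
  1  $ S        b e b a b f $  expand S → H e b G
  2  $ G b e H  b e b a b f $  expand H → b
  3  $ G b e b  b e b a b f $  match b
  4  $ G b e    e b a b f $    match e
  5  $ G b      b a b f $      match b
Stack after step 5: $ G (top = G).

G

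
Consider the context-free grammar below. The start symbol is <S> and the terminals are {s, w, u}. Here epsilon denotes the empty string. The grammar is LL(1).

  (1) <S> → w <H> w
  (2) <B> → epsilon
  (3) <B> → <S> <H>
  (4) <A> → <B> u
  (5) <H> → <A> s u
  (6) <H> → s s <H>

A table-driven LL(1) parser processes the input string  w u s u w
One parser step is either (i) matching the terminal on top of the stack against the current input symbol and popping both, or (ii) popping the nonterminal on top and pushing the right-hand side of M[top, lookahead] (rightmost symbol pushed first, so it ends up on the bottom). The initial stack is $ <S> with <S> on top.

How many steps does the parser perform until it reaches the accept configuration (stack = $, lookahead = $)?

9

     Stack          Input        Action
  1  $ <S>          w u s u w $  expand <S> → w <H> w
  2  $ w <H> w      w u s u w $  match w
  3  $ w <H>        u s u w $    expand <H> → <A> s u
  4  $ w u s <A>    u s u w $    expand <A> → <B> u
  5  $ w u s u <B>  u s u w $    expand <B> → epsilon
  6  $ w u s u      u s u w $    match u
  7  $ w u s        s u w $      match s
  8  $ w u          u w $        match u
  9  $ w            w $          match w
Accept reached after 9 steps.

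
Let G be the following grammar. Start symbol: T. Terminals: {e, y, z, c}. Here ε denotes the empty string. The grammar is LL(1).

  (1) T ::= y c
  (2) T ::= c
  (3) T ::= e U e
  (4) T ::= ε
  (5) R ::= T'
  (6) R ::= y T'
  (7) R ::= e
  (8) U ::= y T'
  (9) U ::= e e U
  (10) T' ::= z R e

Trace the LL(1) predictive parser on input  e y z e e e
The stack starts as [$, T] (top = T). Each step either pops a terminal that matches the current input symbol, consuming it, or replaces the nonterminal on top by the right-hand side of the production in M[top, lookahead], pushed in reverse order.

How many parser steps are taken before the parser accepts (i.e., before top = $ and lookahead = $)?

10

      Stack      Input          Action
   1  $ T        e y z e e e $  expand T ::= e U e
   2  $ e U e    e y z e e e $  match e
   3  $ e U      y z e e e $    expand U ::= y T'
   4  $ e T' y   y z e e e $    match y
   5  $ e T'     z e e e $      expand T' ::= z R e
   6  $ e e R z  z e e e $      match z
   7  $ e e R    e e e $        expand R ::= e
   8  $ e e e    e e e $        match e
   9  $ e e      e e $          match e
  10  $ e        e $            match e
Accept reached after 10 steps.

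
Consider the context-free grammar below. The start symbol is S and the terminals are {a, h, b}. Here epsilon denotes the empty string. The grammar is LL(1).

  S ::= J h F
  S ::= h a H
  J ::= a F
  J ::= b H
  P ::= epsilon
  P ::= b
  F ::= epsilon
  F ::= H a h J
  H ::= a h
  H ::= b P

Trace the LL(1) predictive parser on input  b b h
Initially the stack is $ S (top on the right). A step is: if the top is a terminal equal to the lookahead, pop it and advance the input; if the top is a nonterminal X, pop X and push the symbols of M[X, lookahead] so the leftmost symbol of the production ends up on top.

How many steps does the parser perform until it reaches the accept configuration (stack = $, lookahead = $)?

8

step 1: stack=$ S  input=b b h $  — expand S ::= J h F
step 2: stack=$ F h J  input=b b h $  — expand J ::= b H
step 3: stack=$ F h H b  input=b b h $  — match b
step 4: stack=$ F h H  input=b h $  — expand H ::= b P
step 5: stack=$ F h P b  input=b h $  — match b
step 6: stack=$ F h P  input=h $  — expand P ::= epsilon
step 7: stack=$ F h  input=h $  — match h
step 8: stack=$ F  input=$  — expand F ::= epsilon
Accept reached after 8 steps.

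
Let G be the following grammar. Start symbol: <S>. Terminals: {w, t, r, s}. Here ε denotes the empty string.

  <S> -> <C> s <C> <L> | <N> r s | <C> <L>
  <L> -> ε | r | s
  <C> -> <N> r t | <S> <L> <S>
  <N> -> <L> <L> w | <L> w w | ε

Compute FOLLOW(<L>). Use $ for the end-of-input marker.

{$, r, s, w}

FIRST(<L>): from <L>->ε we get {ε}; from <L>->r we get {r}; from <L>->s we get {s}. So FIRST(<L>) = {ε, r, s}.
FIRST(<N>): from <N>-><L> <L> w we get {r, s, w}; from <N>-><L> w w we get {r, s, w}; from <N>->ε we get {ε}. So FIRST(<N>) = {ε, r, s, w}.
FIRST(<S>): from <S>-><C> s <C> <L> we get {r, s, w}; from <S>-><N> r s we get {r, s, w}; from <S>-><C> <L> we get {r, s, w}. So FIRST(<S>) = {r, s, w}.
FIRST(<C>): from <C>-><N> r t we get {r, s, w}; from <C>-><S> <L> <S> we get {r, s, w}. So FIRST(<C>) = {r, s, w}.
FOLLOW(<S>) includes $ since <S> is the start symbol.
FOLLOW(<N>): in <S>-><N> r s, <N> is followed by r s with FIRST {r}; in <C>-><N> r t, <N> is followed by r t with FIRST {r}. Thus FOLLOW(<N>) = {r}.
FOLLOW(<S>): in <C>-><S> <L> <S> (occurrence 1), <S> is followed by <L> <S> with FIRST {r, s, w}; in <C>-><S> <L> <S> (occurrence 2), the suffix after <S> is empty, so FOLLOW(<S>) ⊇ FOLLOW(<C>) = {$, r, s, w}. Thus FOLLOW(<S>) = {$, r, s, w}.
FOLLOW(<L>): in <S>-><C> s <C> <L>, the suffix after <L> is empty, so FOLLOW(<L>) ⊇ FOLLOW(<S>) = {$, r, s, w}; in <S>-><C> <L>, the suffix after <L> is empty, so FOLLOW(<L>) ⊇ FOLLOW(<S>) = {$, r, s, w}; in <C>-><S> <L> <S>, <L> is followed by <S> with FIRST {r, s, w}; in <N>-><L> <L> w (occurrence 1), <L> is followed by <L> w with FIRST {r, s, w}; in <N>-><L> <L> w (occurrence 2), <L> is followed by w with FIRST {w}; in <N>-><L> w w, <L> is followed by w w with FIRST {w}. Thus FOLLOW(<L>) = {$, r, s, w}.
FOLLOW(<C>): in <S>-><C> s <C> <L> (occurrence 1), <C> is followed by s <C> <L> with FIRST {s}; in <S>-><C> s <C> <L> (occurrence 2), <C> is followed by <L> with FIRST {ε, r, s}; in <S>-><C> s <C> <L> (occurrence 2), the suffix after <C> is nullable, so FOLLOW(<C>) ⊇ FOLLOW(<S>) = {$, r, s, w}; in <S>-><C> <L>, <C> is followed by <L> with FIRST {ε, r, s}; in <S>-><C> <L>, the suffix after <C> is nullable, so FOLLOW(<C>) ⊇ FOLLOW(<S>) = {$, r, s, w}. Thus FOLLOW(<C>) = {$, r, s, w}.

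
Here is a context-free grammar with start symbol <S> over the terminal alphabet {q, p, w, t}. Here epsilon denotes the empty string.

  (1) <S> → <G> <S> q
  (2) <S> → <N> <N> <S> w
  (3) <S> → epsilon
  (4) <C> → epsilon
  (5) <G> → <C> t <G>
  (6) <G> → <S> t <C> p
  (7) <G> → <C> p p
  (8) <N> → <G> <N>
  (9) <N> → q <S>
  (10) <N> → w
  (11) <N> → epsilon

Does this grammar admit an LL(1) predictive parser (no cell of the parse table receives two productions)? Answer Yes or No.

No

FIRST(<S>) = {epsilon, p, q, t, w}
FIRST(<C>) = {epsilon}
FIRST(<G>) = {p, q, t, w}
FIRST(<N>) = {epsilon, p, q, t, w}
FOLLOW(<S>) = {$, p, q, t, w}
FOLLOW(<C>) = {p, t}
FOLLOW(<G>) = {p, q, t, w}
FOLLOW(<N>) = {p, q, t, w}
Cell M[<G>, p] receives both <G> → <S> t <C> p and <G> → <C> p p — the grammar is not LL(1).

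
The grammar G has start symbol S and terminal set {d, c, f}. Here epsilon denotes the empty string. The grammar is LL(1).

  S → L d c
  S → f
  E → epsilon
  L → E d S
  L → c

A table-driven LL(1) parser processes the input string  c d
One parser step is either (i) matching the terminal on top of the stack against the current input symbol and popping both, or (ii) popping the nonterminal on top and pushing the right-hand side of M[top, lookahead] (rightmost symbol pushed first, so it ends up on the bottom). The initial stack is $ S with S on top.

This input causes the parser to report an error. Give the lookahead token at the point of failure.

$

step 1: stack=$ S  input=c d $  — expand S → L d c
step 2: stack=$ c d L  input=c d $  — expand L → c
step 3: stack=$ c d c  input=c d $  — match c
step 4: stack=$ c d  input=d $  — match d
step 5: stack=$ c  input=$  — error: top is terminal c but lookahead is $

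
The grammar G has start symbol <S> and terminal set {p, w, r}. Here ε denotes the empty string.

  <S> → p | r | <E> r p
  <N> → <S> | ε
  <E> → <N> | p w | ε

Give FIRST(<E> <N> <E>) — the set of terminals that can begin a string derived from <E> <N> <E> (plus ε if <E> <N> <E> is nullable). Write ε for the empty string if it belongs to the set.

{ε, p, r}

FIRST(<S>): from <S>→p we get {p}; from <S>→r we get {r}; from <S>→<E> r p we get {p, r}. So FIRST(<S>) = {p, r}.
FIRST(<N>): from <N>→<S> we get {p, r}; from <N>→ε we get {ε}. So FIRST(<N>) = {ε, p, r}.
FIRST(<E>): from <E>→<N> we get {ε, p, r}; from <E>→p w we get {p}; from <E>→ε we get {ε}. So FIRST(<E>) = {ε, p, r}.
FIRST(<E> <N> <E>): take FIRST of each symbol in turn, carrying on past any symbol whose FIRST contains ε; result {ε, p, r}.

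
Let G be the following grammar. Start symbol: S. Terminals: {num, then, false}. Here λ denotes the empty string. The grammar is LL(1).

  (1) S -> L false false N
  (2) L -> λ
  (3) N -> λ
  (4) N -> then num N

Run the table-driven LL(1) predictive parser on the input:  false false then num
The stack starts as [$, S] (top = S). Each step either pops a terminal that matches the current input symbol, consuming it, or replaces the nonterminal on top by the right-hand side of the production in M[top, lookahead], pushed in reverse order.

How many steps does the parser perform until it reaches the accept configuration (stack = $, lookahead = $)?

step 1: stack=$ S  input=false false then num $  — expand S -> L false false N
step 2: stack=$ N false false L  input=false false then num $  — expand L -> λ
step 3: stack=$ N false false  input=false false then num $  — match false
step 4: stack=$ N false  input=false then num $  — match false
step 5: stack=$ N  input=then num $  — expand N -> then num N
step 6: stack=$ N num then  input=then num $  — match then
step 7: stack=$ N num  input=num $  — match num
step 8: stack=$ N  input=$  — expand N -> λ
Accept reached after 8 steps.

8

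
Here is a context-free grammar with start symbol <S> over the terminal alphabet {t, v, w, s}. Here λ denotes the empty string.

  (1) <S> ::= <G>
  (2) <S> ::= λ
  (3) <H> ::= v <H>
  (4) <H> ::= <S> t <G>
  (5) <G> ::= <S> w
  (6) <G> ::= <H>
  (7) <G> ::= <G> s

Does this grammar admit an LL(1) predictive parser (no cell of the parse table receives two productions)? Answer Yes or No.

No

FIRST(<S>) = {λ, t, v, w}
FIRST(<H>) = {t, v, w}
FIRST(<G>) = {t, v, w}
FOLLOW(<S>) = {$, t, w}
FOLLOW(<H>) = {$, s, t, w}
FOLLOW(<G>) = {$, s, t, w}
Cell M[<G>, t] receives both <G> ::= <S> w and <G> ::= <H> and <G> ::= <G> s — the grammar is not LL(1).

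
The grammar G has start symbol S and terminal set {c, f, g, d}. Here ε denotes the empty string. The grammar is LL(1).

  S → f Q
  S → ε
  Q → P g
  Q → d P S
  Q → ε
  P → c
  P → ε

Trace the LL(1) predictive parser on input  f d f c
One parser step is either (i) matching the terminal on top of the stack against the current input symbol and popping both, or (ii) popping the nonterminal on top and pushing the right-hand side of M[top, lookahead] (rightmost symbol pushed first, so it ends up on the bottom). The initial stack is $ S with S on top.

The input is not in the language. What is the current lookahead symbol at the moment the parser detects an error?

      Stack    Input      Action
   1  $ S      f d f c $  expand S → f Q
   2  $ Q f    f d f c $  match f
   3  $ Q      d f c $    expand Q → d P S
   4  $ S P d  d f c $    match d
   5  $ S P    f c $      expand P → ε
   6  $ S      f c $      expand S → f Q
   7  $ Q f    f c $      match f
   8  $ Q      c $        expand Q → P g
   9  $ g P    c $        expand P → c
  10  $ g c    c $        match c
  11  $ g      $          error: top is terminal g but lookahead is $

$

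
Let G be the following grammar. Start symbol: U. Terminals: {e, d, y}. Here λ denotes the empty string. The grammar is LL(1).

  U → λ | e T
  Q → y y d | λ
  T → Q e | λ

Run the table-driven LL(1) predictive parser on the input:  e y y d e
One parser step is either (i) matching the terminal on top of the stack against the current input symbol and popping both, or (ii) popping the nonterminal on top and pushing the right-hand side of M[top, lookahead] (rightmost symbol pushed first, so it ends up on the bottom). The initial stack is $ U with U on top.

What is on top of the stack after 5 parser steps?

y

step 1: stack=$ U  input=e y y d e $  — expand U → e T
step 2: stack=$ T e  input=e y y d e $  — match e
step 3: stack=$ T  input=y y d e $  — expand T → Q e
step 4: stack=$ e Q  input=y y d e $  — expand Q → y y d
step 5: stack=$ e d y y  input=y y d e $  — match y
Stack after step 5: $ e d y (top = y).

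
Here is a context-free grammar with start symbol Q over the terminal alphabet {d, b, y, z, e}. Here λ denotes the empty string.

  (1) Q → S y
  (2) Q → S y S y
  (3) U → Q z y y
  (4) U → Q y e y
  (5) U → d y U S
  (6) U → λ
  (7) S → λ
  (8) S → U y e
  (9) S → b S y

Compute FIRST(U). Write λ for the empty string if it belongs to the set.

FIRST(Q): from Q→S y we get {b, d, y}; from Q→S y S y we get {b, d, y}. So FIRST(Q) = {b, d, y}.
FIRST(U): from U→Q z y y we get {b, d, y}; from U→Q y e y we get {b, d, y}; from U→d y U S we get {d}; from U→λ we get {λ}. So FIRST(U) = {λ, b, d, y}.
FIRST(S): from S→λ we get {λ}; from S→U y e we get {b, d, y}; from S→b S y we get {b}. So FIRST(S) = {λ, b, d, y}.

{λ, b, d, y}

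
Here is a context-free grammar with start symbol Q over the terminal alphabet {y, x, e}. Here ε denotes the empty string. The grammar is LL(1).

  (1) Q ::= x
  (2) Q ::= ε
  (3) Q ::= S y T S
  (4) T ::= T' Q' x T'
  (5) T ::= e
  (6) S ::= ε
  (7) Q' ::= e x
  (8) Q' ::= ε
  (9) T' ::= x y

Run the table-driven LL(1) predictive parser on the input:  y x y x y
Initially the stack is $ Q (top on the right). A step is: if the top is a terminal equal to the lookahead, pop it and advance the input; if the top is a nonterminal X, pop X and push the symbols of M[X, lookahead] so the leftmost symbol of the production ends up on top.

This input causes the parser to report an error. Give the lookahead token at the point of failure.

step 1: stack=$ Q  input=y x y x y $  — expand Q ::= S y T S
step 2: stack=$ S T y S  input=y x y x y $  — expand S ::= ε
step 3: stack=$ S T y  input=y x y x y $  — match y
step 4: stack=$ S T  input=x y x y $  — expand T ::= T' Q' x T'
step 5: stack=$ S T' x Q' T'  input=x y x y $  — expand T' ::= x y
step 6: stack=$ S T' x Q' y x  input=x y x y $  — match x
step 7: stack=$ S T' x Q' y  input=y x y $  — match y
step 8: stack=$ S T' x Q'  input=x y $  — expand Q' ::= ε
step 9: stack=$ S T' x  input=x y $  — match x
step 10: stack=$ S T'  input=y $  — error: M[T', y] is empty

y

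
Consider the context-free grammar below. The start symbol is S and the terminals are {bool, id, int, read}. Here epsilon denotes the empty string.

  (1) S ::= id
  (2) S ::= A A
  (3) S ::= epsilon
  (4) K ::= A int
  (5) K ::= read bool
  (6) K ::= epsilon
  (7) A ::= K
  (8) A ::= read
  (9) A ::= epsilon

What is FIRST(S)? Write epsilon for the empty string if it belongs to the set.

FIRST(S) = {epsilon, id, int, read}  (via A A)
FIRST(K) = {epsilon, int, read}  (via A int)
FIRST(A) = {epsilon, int, read}  (via K)

{epsilon, id, int, read}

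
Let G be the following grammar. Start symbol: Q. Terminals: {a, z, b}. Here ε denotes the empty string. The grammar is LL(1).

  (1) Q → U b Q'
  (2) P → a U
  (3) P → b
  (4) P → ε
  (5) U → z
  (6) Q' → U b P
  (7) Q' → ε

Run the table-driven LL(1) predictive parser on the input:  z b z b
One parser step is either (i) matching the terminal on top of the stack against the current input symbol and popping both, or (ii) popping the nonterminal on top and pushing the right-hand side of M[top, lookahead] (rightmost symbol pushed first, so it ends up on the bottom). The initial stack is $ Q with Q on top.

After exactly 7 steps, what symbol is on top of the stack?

b

step 1: stack=$ Q  input=z b z b $  — expand Q → U b Q'
step 2: stack=$ Q' b U  input=z b z b $  — expand U → z
step 3: stack=$ Q' b z  input=z b z b $  — match z
step 4: stack=$ Q' b  input=b z b $  — match b
step 5: stack=$ Q'  input=z b $  — expand Q' → U b P
step 6: stack=$ P b U  input=z b $  — expand U → z
step 7: stack=$ P b z  input=z b $  — match z
Stack after step 7: $ P b (top = b).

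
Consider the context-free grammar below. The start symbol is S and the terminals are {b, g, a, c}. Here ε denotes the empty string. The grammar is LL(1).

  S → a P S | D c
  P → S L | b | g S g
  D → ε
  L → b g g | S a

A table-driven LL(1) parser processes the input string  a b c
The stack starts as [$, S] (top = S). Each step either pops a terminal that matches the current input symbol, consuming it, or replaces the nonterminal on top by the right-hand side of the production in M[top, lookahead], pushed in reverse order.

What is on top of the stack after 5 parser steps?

D

     Stack    Input    Action
  1  $ S      a b c $  expand S → a P S
  2  $ S P a  a b c $  match a
  3  $ S P    b c $    expand P → b
  4  $ S b    b c $    match b
  5  $ S      c $      expand S → D c
Stack after step 5: $ c D (top = D).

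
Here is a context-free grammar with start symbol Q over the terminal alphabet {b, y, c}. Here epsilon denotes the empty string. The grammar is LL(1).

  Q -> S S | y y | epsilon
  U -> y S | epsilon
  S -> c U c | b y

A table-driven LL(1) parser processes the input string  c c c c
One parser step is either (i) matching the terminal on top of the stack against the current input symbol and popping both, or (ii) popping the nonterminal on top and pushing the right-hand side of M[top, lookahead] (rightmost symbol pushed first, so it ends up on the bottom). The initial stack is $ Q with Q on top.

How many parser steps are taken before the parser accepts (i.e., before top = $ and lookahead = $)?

9

step 1: stack=$ Q  input=c c c c $  — expand Q -> S S
step 2: stack=$ S S  input=c c c c $  — expand S -> c U c
step 3: stack=$ S c U c  input=c c c c $  — match c
step 4: stack=$ S c U  input=c c c $  — expand U -> epsilon
step 5: stack=$ S c  input=c c c $  — match c
step 6: stack=$ S  input=c c $  — expand S -> c U c
step 7: stack=$ c U c  input=c c $  — match c
step 8: stack=$ c U  input=c $  — expand U -> epsilon
step 9: stack=$ c  input=c $  — match c
Accept reached after 9 steps.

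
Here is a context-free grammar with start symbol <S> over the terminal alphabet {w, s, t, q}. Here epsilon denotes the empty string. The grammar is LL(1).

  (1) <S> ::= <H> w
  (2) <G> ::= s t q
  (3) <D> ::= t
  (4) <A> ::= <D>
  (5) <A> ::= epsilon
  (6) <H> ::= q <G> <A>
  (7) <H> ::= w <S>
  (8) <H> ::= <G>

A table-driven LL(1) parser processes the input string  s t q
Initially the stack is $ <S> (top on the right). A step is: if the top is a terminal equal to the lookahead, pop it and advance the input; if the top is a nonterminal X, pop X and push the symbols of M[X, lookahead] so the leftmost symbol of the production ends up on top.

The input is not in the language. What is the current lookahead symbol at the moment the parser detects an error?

$

step 1: stack=$ <S>  input=s t q $  — expand <S> ::= <H> w
step 2: stack=$ w <H>  input=s t q $  — expand <H> ::= <G>
step 3: stack=$ w <G>  input=s t q $  — expand <G> ::= s t q
step 4: stack=$ w q t s  input=s t q $  — match s
step 5: stack=$ w q t  input=t q $  — match t
step 6: stack=$ w q  input=q $  — match q
step 7: stack=$ w  input=$  — error: top is terminal w but lookahead is $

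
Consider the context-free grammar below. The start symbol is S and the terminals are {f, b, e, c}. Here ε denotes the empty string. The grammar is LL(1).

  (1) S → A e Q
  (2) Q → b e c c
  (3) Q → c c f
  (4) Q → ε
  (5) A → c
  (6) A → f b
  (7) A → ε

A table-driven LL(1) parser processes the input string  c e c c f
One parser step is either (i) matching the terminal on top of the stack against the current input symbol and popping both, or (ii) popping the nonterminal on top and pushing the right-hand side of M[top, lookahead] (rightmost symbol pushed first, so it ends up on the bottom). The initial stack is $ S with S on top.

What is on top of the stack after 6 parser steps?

c

step 1: stack=$ S  input=c e c c f $  — expand S → A e Q
step 2: stack=$ Q e A  input=c e c c f $  — expand A → c
step 3: stack=$ Q e c  input=c e c c f $  — match c
step 4: stack=$ Q e  input=e c c f $  — match e
step 5: stack=$ Q  input=c c f $  — expand Q → c c f
step 6: stack=$ f c c  input=c c f $  — match c
Stack after step 6: $ f c (top = c).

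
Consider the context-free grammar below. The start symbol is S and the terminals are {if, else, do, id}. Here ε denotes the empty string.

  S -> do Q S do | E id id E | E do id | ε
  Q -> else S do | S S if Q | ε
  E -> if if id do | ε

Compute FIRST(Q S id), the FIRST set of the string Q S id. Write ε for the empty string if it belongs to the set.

FIRST(E): from E->if if id do we get {if}; from E->ε we get {ε}. So FIRST(E) = {ε, if}.
FIRST(S): from S->do Q S do we get {do}; from S->E id id E we get {id, if}; from S->E do id we get {do, if}; from S->ε we get {ε}. So FIRST(S) = {ε, do, id, if}.
FIRST(Q): from Q->else S do we get {else}; from Q->S S if Q we get {do, id, if}; from Q->ε we get {ε}. So FIRST(Q) = {ε, do, else, id, if}.
FIRST(Q S id): take FIRST of each symbol in turn, carrying on past any symbol whose FIRST contains ε; result {do, else, id, if}.

{do, else, id, if}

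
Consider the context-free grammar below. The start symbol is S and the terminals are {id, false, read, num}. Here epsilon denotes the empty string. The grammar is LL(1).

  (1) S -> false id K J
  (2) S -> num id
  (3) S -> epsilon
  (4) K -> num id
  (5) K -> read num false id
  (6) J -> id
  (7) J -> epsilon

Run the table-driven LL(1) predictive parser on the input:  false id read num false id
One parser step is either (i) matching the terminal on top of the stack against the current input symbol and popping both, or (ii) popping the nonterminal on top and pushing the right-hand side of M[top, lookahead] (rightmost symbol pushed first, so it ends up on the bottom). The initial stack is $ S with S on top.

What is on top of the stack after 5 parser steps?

     Stack                  Input                         Action
  1  $ S                    false id read num false id $  expand S -> false id K J
  2  $ J K id false         false id read num false id $  match false
  3  $ J K id               id read num false id $        match id
  4  $ J K                  read num false id $           expand K -> read num false id
  5  $ J id false num read  read num false id $           match read
Stack after step 5: $ J id false num (top = num).

num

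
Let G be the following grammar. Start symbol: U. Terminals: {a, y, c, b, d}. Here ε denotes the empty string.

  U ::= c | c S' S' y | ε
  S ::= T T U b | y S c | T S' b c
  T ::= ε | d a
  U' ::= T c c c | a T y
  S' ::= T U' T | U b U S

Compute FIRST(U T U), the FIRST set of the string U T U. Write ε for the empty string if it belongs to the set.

{ε, c, d}

FIRST(U) = {ε, c}
FIRST(T) = {ε, d}
FIRST(U') = {a, c, d}  (via T c c c)
FIRST(S') = {a, b, c, d}  (via T U' T, U b U S)
FIRST(S) = {a, b, c, d, y}  (via T T U b, T S' b c)
FIRST(U T U): take FIRST of each symbol in turn, carrying on past any symbol whose FIRST contains ε; result {ε, c, d}.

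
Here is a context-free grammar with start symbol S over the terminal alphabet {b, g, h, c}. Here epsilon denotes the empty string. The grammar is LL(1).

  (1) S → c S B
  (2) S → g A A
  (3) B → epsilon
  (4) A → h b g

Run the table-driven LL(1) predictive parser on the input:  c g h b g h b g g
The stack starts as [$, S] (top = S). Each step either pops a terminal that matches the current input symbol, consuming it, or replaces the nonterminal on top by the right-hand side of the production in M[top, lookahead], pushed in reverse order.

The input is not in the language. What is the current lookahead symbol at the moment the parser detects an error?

g

      Stack        Input                Action
   1  $ S          c g h b g h b g g $  expand S → c S B
   2  $ B S c      c g h b g h b g g $  match c
   3  $ B S        g h b g h b g g $    expand S → g A A
   4  $ B A A g    g h b g h b g g $    match g
   5  $ B A A      h b g h b g g $      expand A → h b g
   6  $ B A g b h  h b g h b g g $      match h
   7  $ B A g b    b g h b g g $        match b
   8  $ B A g      g h b g g $          match g
   9  $ B A        h b g g $            expand A → h b g
  10  $ B g b h    h b g g $            match h
  11  $ B g b      b g g $              match b
  12  $ B g        g g $                match g
  13  $ B          g $                  error: M[B, g] is empty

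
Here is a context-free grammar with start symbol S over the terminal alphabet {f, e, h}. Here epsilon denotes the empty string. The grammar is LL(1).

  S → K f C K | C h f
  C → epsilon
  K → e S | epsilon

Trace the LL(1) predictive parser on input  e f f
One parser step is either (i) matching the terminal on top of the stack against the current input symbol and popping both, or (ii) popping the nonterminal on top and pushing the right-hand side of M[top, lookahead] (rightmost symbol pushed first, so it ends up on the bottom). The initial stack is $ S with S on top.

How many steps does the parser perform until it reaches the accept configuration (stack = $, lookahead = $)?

11

      Stack            Input    Action
   1  $ S              e f f $  expand S → K f C K
   2  $ K C f K        e f f $  expand K → e S
   3  $ K C f S e      e f f $  match e
   4  $ K C f S        f f $    expand S → K f C K
   5  $ K C f K C f K  f f $    expand K → epsilon
   6  $ K C f K C f    f f $    match f
   7  $ K C f K C      f $      expand C → epsilon
   8  $ K C f K        f $      expand K → epsilon
   9  $ K C f          f $      match f
  10  $ K C            $        expand C → epsilon
  11  $ K              $        expand K → epsilon
Accept reached after 11 steps.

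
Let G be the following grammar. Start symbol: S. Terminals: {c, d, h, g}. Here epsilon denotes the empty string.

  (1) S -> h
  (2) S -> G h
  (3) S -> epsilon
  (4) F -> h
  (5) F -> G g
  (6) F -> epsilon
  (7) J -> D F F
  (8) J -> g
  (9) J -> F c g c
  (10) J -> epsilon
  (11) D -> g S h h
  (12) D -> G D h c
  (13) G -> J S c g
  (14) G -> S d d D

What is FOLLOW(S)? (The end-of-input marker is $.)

{$, c, d, h}

FIRST(S) = {epsilon, c, d, g, h}  (via G h)
FIRST(F) = {epsilon, c, d, g, h}  (via G g)
FIRST(J) = {epsilon, c, d, g, h}  (via D F F, F c g c)
FIRST(G) = {c, d, g, h}  (via J S c g, S d d D)
FIRST(D) = {c, d, g, h}  (via G D h c)
FOLLOW(S) includes $ since S is the start symbol.
FOLLOW(S): in D->g S h h, S is followed by h h with FIRST {h}; in G->J S c g, S is followed by c g with FIRST {c}; in G->S d d D, S is followed by d d D with FIRST {d}. Thus FOLLOW(S) = {$, c, d, h}.
FOLLOW(J): in G->J S c g, J is followed by S c g with FIRST {c, d, g, h}. Thus FOLLOW(J) = {c, d, g, h}.
FOLLOW(F): in J->D F F (occurrence 1), F is followed by F with FIRST {epsilon, c, d, g, h}; in J->D F F (occurrence 1), the suffix after F is nullable, so FOLLOW(F) ⊇ FOLLOW(J) = {c, d, g, h}; in J->D F F (occurrence 2), the suffix after F is empty, so FOLLOW(F) ⊇ FOLLOW(J) = {c, d, g, h}; in J->F c g c, F is followed by c g c with FIRST {c}. Thus FOLLOW(F) = {c, d, g, h}.
FOLLOW(G): in S->G h, G is followed by h with FIRST {h}; in F->G g, G is followed by g with FIRST {g}; in D->G D h c, G is followed by D h c with FIRST {c, d, g, h}. Thus FOLLOW(G) = {c, d, g, h}.
FOLLOW(D): in J->D F F, D is followed by F F with FIRST {epsilon, c, d, g, h}; in J->D F F, the suffix after D is nullable, so FOLLOW(D) ⊇ FOLLOW(J) = {c, d, g, h}; in D->G D h c, D is followed by h c with FIRST {h}; in G->S d d D, the suffix after D is empty, so FOLLOW(D) ⊇ FOLLOW(G) = {c, d, g, h}. Thus FOLLOW(D) = {c, d, g, h}.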